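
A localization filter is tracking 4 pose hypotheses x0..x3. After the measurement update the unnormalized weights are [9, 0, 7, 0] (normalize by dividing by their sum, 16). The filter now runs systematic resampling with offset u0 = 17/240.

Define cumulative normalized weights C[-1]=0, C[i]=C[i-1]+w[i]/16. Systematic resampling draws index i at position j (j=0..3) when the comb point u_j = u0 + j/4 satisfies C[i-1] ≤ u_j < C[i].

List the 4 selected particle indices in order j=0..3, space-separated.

0 0 2 2

C = [9/16, 9/16, 1, 1]
j=0: u_0=17/240 ∈ [0, 9/16) → index 0
j=1: u_1=77/240 ∈ [0, 9/16) → index 0
j=2: u_2=137/240 ∈ [9/16, 1) → index 2
j=3: u_3=197/240 ∈ [9/16, 1) → index 2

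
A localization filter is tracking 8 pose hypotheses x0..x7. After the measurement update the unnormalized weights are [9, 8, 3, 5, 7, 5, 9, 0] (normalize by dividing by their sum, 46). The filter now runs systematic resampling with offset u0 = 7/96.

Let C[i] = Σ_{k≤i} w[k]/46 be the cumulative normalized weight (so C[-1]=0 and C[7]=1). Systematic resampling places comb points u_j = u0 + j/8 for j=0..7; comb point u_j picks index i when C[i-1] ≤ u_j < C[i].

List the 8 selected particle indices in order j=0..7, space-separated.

0 1 1 3 4 5 6 6

C = [9/46, 17/46, 10/23, 25/46, 16/23, 37/46, 1, 1]
j=0: u_0=7/96 ∈ [0, 9/46) → index 0
j=1: u_1=19/96 ∈ [9/46, 17/46) → index 1
j=2: u_2=31/96 ∈ [9/46, 17/46) → index 1
j=3: u_3=43/96 ∈ [10/23, 25/46) → index 3
j=4: u_4=55/96 ∈ [25/46, 16/23) → index 4
j=5: u_5=67/96 ∈ [16/23, 37/46) → index 5
j=6: u_6=79/96 ∈ [37/46, 1) → index 6
j=7: u_7=91/96 ∈ [37/46, 1) → index 6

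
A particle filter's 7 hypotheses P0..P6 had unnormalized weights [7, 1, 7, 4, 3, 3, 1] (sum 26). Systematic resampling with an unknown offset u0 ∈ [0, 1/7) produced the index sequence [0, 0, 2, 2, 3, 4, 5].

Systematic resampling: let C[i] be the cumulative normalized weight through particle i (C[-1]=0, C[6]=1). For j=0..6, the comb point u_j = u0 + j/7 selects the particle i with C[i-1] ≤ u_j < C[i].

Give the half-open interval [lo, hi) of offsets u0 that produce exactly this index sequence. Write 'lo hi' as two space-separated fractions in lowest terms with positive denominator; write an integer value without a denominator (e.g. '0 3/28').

2/91 19/182

C = [7/26, 4/13, 15/26, 19/26, 11/13, 25/26, 1]
j=0 picked index 0: u0 ∈ [0, 7/26)
j=1 picked index 0: u0 ∈ [-1/7, 23/182)
j=2 picked index 2: u0 ∈ [2/91, 53/182)
j=3 picked index 2: u0 ∈ [-11/91, 27/182)
j=4 picked index 3: u0 ∈ [1/182, 29/182)
j=5 picked index 4: u0 ∈ [3/182, 12/91)
j=6 picked index 5: u0 ∈ [-1/91, 19/182)
intersection: [2/91, 19/182)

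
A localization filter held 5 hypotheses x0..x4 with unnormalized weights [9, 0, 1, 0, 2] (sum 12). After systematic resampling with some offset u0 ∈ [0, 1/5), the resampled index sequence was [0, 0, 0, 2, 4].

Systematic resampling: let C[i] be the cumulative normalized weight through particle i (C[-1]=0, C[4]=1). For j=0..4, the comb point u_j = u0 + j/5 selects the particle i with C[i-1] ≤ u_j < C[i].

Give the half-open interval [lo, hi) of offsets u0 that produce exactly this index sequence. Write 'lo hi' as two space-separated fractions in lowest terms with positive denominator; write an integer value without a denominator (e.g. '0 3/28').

3/20 1/5

C = [3/4, 3/4, 5/6, 5/6, 1]
j=0 picked index 0: u0 ∈ [0, 3/4)
j=1 picked index 0: u0 ∈ [-1/5, 11/20)
j=2 picked index 0: u0 ∈ [-2/5, 7/20)
j=3 picked index 2: u0 ∈ [3/20, 7/30)
j=4 picked index 4: u0 ∈ [1/30, 1/5)
intersection: [3/20, 1/5)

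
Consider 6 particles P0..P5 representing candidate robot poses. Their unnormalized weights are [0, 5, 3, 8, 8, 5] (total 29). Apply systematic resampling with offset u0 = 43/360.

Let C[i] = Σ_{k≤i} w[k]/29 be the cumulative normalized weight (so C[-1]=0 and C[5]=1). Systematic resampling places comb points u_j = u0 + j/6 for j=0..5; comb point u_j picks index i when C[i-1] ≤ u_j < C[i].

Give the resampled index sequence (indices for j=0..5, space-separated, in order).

1 3 3 4 4 5

C = [0, 5/29, 8/29, 16/29, 24/29, 1]
j=0: u_0=43/360 ∈ [0, 5/29) → index 1
j=1: u_1=103/360 ∈ [8/29, 16/29) → index 3
j=2: u_2=163/360 ∈ [8/29, 16/29) → index 3
j=3: u_3=223/360 ∈ [16/29, 24/29) → index 4
j=4: u_4=283/360 ∈ [16/29, 24/29) → index 4
j=5: u_5=343/360 ∈ [24/29, 1) → index 5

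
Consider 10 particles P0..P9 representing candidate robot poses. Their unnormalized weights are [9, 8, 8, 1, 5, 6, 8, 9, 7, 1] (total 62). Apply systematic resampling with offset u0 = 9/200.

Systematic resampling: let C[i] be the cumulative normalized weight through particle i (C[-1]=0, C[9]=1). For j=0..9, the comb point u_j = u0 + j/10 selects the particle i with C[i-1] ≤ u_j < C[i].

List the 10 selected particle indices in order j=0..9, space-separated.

0 0 1 2 4 5 6 7 7 8

C = [9/62, 17/62, 25/62, 13/31, 1/2, 37/62, 45/62, 27/31, 61/62, 1]
j=0: u_0=9/200 ∈ [0, 9/62) → index 0
j=1: u_1=29/200 ∈ [0, 9/62) → index 0
j=2: u_2=49/200 ∈ [9/62, 17/62) → index 1
j=3: u_3=69/200 ∈ [17/62, 25/62) → index 2
j=4: u_4=89/200 ∈ [13/31, 1/2) → index 4
j=5: u_5=109/200 ∈ [1/2, 37/62) → index 5
j=6: u_6=129/200 ∈ [37/62, 45/62) → index 6
j=7: u_7=149/200 ∈ [45/62, 27/31) → index 7
j=8: u_8=169/200 ∈ [45/62, 27/31) → index 7
j=9: u_9=189/200 ∈ [27/31, 61/62) → index 8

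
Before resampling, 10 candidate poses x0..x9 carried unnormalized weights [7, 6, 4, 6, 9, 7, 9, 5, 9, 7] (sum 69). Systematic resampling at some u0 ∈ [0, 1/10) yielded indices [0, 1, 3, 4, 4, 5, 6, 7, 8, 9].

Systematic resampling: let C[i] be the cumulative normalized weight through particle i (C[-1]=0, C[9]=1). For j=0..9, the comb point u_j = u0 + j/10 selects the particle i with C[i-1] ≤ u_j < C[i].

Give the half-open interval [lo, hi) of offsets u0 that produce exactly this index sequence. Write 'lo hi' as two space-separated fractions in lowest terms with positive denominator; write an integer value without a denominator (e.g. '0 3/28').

16/345 22/345

C = [7/69, 13/69, 17/69, 1/3, 32/69, 13/23, 16/23, 53/69, 62/69, 1]
j=0 picked index 0: u0 ∈ [0, 7/69)
j=1 picked index 1: u0 ∈ [1/690, 61/690)
j=2 picked index 3: u0 ∈ [16/345, 2/15)
j=3 picked index 4: u0 ∈ [1/30, 113/690)
j=4 picked index 4: u0 ∈ [-1/15, 22/345)
j=5 picked index 5: u0 ∈ [-5/138, 3/46)
j=6 picked index 6: u0 ∈ [-4/115, 11/115)
j=7 picked index 7: u0 ∈ [-1/230, 47/690)
j=8 picked index 8: u0 ∈ [-11/345, 34/345)
j=9 picked index 9: u0 ∈ [-1/690, 1/10)
intersection: [16/345, 22/345)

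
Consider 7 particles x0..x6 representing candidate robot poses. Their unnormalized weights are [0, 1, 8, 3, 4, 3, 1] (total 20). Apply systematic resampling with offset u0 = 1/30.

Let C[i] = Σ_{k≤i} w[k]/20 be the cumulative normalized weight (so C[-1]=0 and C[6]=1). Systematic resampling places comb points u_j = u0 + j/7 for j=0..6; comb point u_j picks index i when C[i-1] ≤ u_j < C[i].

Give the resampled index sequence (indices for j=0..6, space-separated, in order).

1 2 2 3 4 4 5

C = [0, 1/20, 9/20, 3/5, 4/5, 19/20, 1]
j=0: u_0=1/30 ∈ [0, 1/20) → index 1
j=1: u_1=37/210 ∈ [1/20, 9/20) → index 2
j=2: u_2=67/210 ∈ [1/20, 9/20) → index 2
j=3: u_3=97/210 ∈ [9/20, 3/5) → index 3
j=4: u_4=127/210 ∈ [3/5, 4/5) → index 4
j=5: u_5=157/210 ∈ [3/5, 4/5) → index 4
j=6: u_6=187/210 ∈ [4/5, 19/20) → index 5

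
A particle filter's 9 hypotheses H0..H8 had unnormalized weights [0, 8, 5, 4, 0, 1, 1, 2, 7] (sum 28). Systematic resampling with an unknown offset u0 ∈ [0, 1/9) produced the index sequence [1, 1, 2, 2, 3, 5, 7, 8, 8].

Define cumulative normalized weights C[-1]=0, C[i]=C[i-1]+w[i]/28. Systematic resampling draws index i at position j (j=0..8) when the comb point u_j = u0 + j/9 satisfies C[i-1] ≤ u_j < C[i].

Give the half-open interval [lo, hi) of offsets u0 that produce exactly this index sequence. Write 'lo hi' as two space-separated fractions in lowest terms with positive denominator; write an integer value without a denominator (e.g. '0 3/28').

C = [0, 2/7, 13/28, 17/28, 17/28, 9/14, 19/28, 3/4, 1]
j=0 picked index 1: u0 ∈ [0, 2/7)
j=1 picked index 1: u0 ∈ [-1/9, 11/63)
j=2 picked index 2: u0 ∈ [4/63, 61/252)
j=3 picked index 2: u0 ∈ [-1/21, 11/84)
j=4 picked index 3: u0 ∈ [5/252, 41/252)
j=5 picked index 5: u0 ∈ [13/252, 11/126)
j=6 picked index 7: u0 ∈ [1/84, 1/12)
j=7 picked index 8: u0 ∈ [-1/36, 2/9)
j=8 picked index 8: u0 ∈ [-5/36, 1/9)
intersection: [4/63, 1/12)

4/63 1/12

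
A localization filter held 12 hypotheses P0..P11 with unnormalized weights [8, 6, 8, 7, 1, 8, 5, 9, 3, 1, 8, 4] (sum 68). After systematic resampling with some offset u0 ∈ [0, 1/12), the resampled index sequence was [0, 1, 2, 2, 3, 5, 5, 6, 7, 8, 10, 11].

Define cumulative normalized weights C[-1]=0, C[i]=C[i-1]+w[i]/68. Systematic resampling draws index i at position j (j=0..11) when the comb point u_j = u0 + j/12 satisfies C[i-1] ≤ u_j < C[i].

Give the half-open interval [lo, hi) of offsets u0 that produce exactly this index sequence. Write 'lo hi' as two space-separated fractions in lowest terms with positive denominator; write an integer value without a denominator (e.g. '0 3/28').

2/51 5/102

C = [2/17, 7/34, 11/34, 29/68, 15/34, 19/34, 43/68, 13/17, 55/68, 14/17, 16/17, 1]
j=0 picked index 0: u0 ∈ [0, 2/17)
j=1 picked index 1: u0 ∈ [7/204, 25/204)
j=2 picked index 2: u0 ∈ [2/51, 8/51)
j=3 picked index 2: u0 ∈ [-3/68, 5/68)
j=4 picked index 3: u0 ∈ [-1/102, 19/204)
j=5 picked index 5: u0 ∈ [5/204, 29/204)
j=6 picked index 5: u0 ∈ [-1/17, 1/17)
j=7 picked index 6: u0 ∈ [-5/204, 5/102)
j=8 picked index 7: u0 ∈ [-7/204, 5/51)
j=9 picked index 8: u0 ∈ [1/68, 1/17)
j=10 picked index 10: u0 ∈ [-1/102, 11/102)
j=11 picked index 11: u0 ∈ [5/204, 1/12)
intersection: [2/51, 5/102)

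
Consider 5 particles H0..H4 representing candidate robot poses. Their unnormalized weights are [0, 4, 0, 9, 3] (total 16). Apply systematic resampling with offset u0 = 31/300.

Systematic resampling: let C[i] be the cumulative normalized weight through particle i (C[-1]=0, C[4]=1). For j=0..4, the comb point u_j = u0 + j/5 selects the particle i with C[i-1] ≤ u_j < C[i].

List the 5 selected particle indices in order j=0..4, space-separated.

C = [0, 1/4, 1/4, 13/16, 1]
j=0: u_0=31/300 ∈ [0, 1/4) → index 1
j=1: u_1=91/300 ∈ [1/4, 13/16) → index 3
j=2: u_2=151/300 ∈ [1/4, 13/16) → index 3
j=3: u_3=211/300 ∈ [1/4, 13/16) → index 3
j=4: u_4=271/300 ∈ [13/16, 1) → index 4

1 3 3 3 4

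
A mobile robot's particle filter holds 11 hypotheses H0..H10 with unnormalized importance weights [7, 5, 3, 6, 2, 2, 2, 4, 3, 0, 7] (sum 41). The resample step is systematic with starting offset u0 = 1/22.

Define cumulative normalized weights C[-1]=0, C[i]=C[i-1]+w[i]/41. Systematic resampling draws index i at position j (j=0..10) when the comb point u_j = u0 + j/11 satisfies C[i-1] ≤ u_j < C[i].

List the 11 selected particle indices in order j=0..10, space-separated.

0 0 1 2 3 3 5 7 8 10 10

C = [7/41, 12/41, 15/41, 21/41, 23/41, 25/41, 27/41, 31/41, 34/41, 34/41, 1]
j=0: u_0=1/22 ∈ [0, 7/41) → index 0
j=1: u_1=3/22 ∈ [0, 7/41) → index 0
j=2: u_2=5/22 ∈ [7/41, 12/41) → index 1
j=3: u_3=7/22 ∈ [12/41, 15/41) → index 2
j=4: u_4=9/22 ∈ [15/41, 21/41) → index 3
j=5: u_5=1/2 ∈ [15/41, 21/41) → index 3
j=6: u_6=13/22 ∈ [23/41, 25/41) → index 5
j=7: u_7=15/22 ∈ [27/41, 31/41) → index 7
j=8: u_8=17/22 ∈ [31/41, 34/41) → index 8
j=9: u_9=19/22 ∈ [34/41, 1) → index 10
j=10: u_10=21/22 ∈ [34/41, 1) → index 10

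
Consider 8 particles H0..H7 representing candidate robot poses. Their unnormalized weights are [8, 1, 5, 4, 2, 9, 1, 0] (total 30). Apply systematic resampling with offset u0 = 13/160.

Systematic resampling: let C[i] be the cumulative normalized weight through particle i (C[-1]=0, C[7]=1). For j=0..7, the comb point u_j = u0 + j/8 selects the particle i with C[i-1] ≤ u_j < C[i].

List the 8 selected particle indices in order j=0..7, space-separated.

0 0 2 2 3 5 5 5

C = [4/15, 3/10, 7/15, 3/5, 2/3, 29/30, 1, 1]
j=0: u_0=13/160 ∈ [0, 4/15) → index 0
j=1: u_1=33/160 ∈ [0, 4/15) → index 0
j=2: u_2=53/160 ∈ [3/10, 7/15) → index 2
j=3: u_3=73/160 ∈ [3/10, 7/15) → index 2
j=4: u_4=93/160 ∈ [7/15, 3/5) → index 3
j=5: u_5=113/160 ∈ [2/3, 29/30) → index 5
j=6: u_6=133/160 ∈ [2/3, 29/30) → index 5
j=7: u_7=153/160 ∈ [2/3, 29/30) → index 5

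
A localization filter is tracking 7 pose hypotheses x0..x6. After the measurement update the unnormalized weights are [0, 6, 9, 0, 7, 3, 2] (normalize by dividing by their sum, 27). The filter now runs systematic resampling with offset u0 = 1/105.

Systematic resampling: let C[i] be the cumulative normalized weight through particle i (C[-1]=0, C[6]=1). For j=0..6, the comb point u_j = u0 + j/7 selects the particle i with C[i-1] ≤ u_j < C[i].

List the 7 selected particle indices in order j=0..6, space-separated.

1 1 2 2 4 4 5

C = [0, 2/9, 5/9, 5/9, 22/27, 25/27, 1]
j=0: u_0=1/105 ∈ [0, 2/9) → index 1
j=1: u_1=16/105 ∈ [0, 2/9) → index 1
j=2: u_2=31/105 ∈ [2/9, 5/9) → index 2
j=3: u_3=46/105 ∈ [2/9, 5/9) → index 2
j=4: u_4=61/105 ∈ [5/9, 22/27) → index 4
j=5: u_5=76/105 ∈ [5/9, 22/27) → index 4
j=6: u_6=13/15 ∈ [22/27, 25/27) → index 5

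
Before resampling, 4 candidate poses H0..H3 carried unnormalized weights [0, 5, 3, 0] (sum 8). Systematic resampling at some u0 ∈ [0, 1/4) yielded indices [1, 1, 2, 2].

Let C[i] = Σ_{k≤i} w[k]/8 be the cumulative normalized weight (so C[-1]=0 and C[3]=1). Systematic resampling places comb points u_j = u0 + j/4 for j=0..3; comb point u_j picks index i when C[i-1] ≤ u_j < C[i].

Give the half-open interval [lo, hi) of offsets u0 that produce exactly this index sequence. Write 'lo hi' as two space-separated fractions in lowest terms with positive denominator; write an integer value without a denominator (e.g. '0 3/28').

1/8 1/4

C = [0, 5/8, 1, 1]
j=0 picked index 1: u0 ∈ [0, 5/8)
j=1 picked index 1: u0 ∈ [-1/4, 3/8)
j=2 picked index 2: u0 ∈ [1/8, 1/2)
j=3 picked index 2: u0 ∈ [-1/8, 1/4)
intersection: [1/8, 1/4)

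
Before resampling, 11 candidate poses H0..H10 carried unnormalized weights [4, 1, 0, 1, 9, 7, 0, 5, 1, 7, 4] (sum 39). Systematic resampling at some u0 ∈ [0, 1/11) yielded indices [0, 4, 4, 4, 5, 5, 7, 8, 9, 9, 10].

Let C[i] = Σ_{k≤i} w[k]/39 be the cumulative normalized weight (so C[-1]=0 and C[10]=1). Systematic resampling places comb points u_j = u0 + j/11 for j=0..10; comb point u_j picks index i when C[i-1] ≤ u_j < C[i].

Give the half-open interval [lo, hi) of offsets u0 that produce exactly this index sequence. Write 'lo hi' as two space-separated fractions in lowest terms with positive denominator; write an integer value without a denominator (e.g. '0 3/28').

9/143 34/429

C = [4/39, 5/39, 5/39, 2/13, 5/13, 22/39, 22/39, 9/13, 28/39, 35/39, 1]
j=0 picked index 0: u0 ∈ [0, 4/39)
j=1 picked index 4: u0 ∈ [9/143, 42/143)
j=2 picked index 4: u0 ∈ [-4/143, 29/143)
j=3 picked index 4: u0 ∈ [-17/143, 16/143)
j=4 picked index 5: u0 ∈ [3/143, 86/429)
j=5 picked index 5: u0 ∈ [-10/143, 47/429)
j=6 picked index 7: u0 ∈ [8/429, 21/143)
j=7 picked index 8: u0 ∈ [8/143, 35/429)
j=8 picked index 9: u0 ∈ [-4/429, 73/429)
j=9 picked index 9: u0 ∈ [-43/429, 34/429)
j=10 picked index 10: u0 ∈ [-5/429, 1/11)
intersection: [9/143, 34/429)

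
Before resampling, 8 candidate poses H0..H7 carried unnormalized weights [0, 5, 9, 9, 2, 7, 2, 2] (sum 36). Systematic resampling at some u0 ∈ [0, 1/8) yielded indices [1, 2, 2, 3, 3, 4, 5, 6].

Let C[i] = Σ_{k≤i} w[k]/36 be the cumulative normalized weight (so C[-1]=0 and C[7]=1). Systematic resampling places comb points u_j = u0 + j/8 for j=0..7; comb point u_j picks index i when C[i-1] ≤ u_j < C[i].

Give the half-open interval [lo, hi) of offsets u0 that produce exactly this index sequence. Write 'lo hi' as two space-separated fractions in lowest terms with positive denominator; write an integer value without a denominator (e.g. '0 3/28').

1/72 5/72

C = [0, 5/36, 7/18, 23/36, 25/36, 8/9, 17/18, 1]
j=0 picked index 1: u0 ∈ [0, 5/36)
j=1 picked index 2: u0 ∈ [1/72, 19/72)
j=2 picked index 2: u0 ∈ [-1/9, 5/36)
j=3 picked index 3: u0 ∈ [1/72, 19/72)
j=4 picked index 3: u0 ∈ [-1/9, 5/36)
j=5 picked index 4: u0 ∈ [1/72, 5/72)
j=6 picked index 5: u0 ∈ [-1/18, 5/36)
j=7 picked index 6: u0 ∈ [1/72, 5/72)
intersection: [1/72, 5/72)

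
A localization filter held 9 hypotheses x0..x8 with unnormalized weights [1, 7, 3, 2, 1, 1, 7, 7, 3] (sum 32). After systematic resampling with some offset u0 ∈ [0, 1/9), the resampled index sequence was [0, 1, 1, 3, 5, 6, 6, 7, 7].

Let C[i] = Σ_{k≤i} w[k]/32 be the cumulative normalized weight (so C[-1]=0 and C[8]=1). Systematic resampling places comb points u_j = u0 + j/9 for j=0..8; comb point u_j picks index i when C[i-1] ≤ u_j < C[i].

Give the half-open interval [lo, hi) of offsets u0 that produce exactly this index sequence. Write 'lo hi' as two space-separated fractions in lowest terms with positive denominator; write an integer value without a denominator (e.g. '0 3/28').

1/96 5/288

C = [1/32, 1/4, 11/32, 13/32, 7/16, 15/32, 11/16, 29/32, 1]
j=0 picked index 0: u0 ∈ [0, 1/32)
j=1 picked index 1: u0 ∈ [-23/288, 5/36)
j=2 picked index 1: u0 ∈ [-55/288, 1/36)
j=3 picked index 3: u0 ∈ [1/96, 7/96)
j=4 picked index 5: u0 ∈ [-1/144, 7/288)
j=5 picked index 6: u0 ∈ [-25/288, 19/144)
j=6 picked index 6: u0 ∈ [-19/96, 1/48)
j=7 picked index 7: u0 ∈ [-13/144, 37/288)
j=8 picked index 7: u0 ∈ [-29/144, 5/288)
intersection: [1/96, 5/288)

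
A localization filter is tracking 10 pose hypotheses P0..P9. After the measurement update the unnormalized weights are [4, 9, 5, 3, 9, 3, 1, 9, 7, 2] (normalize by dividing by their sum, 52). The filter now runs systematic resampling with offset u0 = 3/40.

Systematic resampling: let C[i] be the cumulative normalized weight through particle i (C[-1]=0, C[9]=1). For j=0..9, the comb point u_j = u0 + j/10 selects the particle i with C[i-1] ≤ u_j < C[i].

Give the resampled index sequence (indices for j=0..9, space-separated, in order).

0 1 2 3 4 4 7 7 8 9

C = [1/13, 1/4, 9/26, 21/52, 15/26, 33/52, 17/26, 43/52, 25/26, 1]
j=0: u_0=3/40 ∈ [0, 1/13) → index 0
j=1: u_1=7/40 ∈ [1/13, 1/4) → index 1
j=2: u_2=11/40 ∈ [1/4, 9/26) → index 2
j=3: u_3=3/8 ∈ [9/26, 21/52) → index 3
j=4: u_4=19/40 ∈ [21/52, 15/26) → index 4
j=5: u_5=23/40 ∈ [21/52, 15/26) → index 4
j=6: u_6=27/40 ∈ [17/26, 43/52) → index 7
j=7: u_7=31/40 ∈ [17/26, 43/52) → index 7
j=8: u_8=7/8 ∈ [43/52, 25/26) → index 8
j=9: u_9=39/40 ∈ [25/26, 1) → index 9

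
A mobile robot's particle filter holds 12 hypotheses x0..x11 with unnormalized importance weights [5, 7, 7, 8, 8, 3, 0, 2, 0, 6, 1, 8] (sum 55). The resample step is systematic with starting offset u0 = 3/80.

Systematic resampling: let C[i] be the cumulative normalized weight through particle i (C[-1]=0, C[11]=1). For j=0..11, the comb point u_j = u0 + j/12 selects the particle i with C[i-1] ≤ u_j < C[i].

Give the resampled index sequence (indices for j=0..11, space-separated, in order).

0 1 1 2 3 3 4 4 7 9 11 11

C = [1/11, 12/55, 19/55, 27/55, 7/11, 38/55, 38/55, 8/11, 8/11, 46/55, 47/55, 1]
j=0: u_0=3/80 ∈ [0, 1/11) → index 0
j=1: u_1=29/240 ∈ [1/11, 12/55) → index 1
j=2: u_2=49/240 ∈ [1/11, 12/55) → index 1
j=3: u_3=23/80 ∈ [12/55, 19/55) → index 2
j=4: u_4=89/240 ∈ [19/55, 27/55) → index 3
j=5: u_5=109/240 ∈ [19/55, 27/55) → index 3
j=6: u_6=43/80 ∈ [27/55, 7/11) → index 4
j=7: u_7=149/240 ∈ [27/55, 7/11) → index 4
j=8: u_8=169/240 ∈ [38/55, 8/11) → index 7
j=9: u_9=63/80 ∈ [8/11, 46/55) → index 9
j=10: u_10=209/240 ∈ [47/55, 1) → index 11
j=11: u_11=229/240 ∈ [47/55, 1) → index 11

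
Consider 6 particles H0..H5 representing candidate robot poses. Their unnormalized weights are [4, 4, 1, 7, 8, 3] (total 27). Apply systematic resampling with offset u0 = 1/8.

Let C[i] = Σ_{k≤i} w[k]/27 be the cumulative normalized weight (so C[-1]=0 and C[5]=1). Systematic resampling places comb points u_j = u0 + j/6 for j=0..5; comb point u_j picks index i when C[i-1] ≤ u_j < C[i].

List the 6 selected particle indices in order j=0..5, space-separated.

C = [4/27, 8/27, 1/3, 16/27, 8/9, 1]
j=0: u_0=1/8 ∈ [0, 4/27) → index 0
j=1: u_1=7/24 ∈ [4/27, 8/27) → index 1
j=2: u_2=11/24 ∈ [1/3, 16/27) → index 3
j=3: u_3=5/8 ∈ [16/27, 8/9) → index 4
j=4: u_4=19/24 ∈ [16/27, 8/9) → index 4
j=5: u_5=23/24 ∈ [8/9, 1) → index 5

0 1 3 4 4 5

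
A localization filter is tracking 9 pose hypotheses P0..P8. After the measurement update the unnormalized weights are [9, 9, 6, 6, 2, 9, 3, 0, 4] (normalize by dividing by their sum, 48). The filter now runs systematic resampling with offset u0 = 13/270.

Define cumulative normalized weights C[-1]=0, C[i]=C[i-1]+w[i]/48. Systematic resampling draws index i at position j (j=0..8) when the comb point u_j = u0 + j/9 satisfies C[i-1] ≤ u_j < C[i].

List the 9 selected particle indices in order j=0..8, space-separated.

C = [3/16, 3/8, 1/2, 5/8, 2/3, 41/48, 11/12, 11/12, 1]
j=0: u_0=13/270 ∈ [0, 3/16) → index 0
j=1: u_1=43/270 ∈ [0, 3/16) → index 0
j=2: u_2=73/270 ∈ [3/16, 3/8) → index 1
j=3: u_3=103/270 ∈ [3/8, 1/2) → index 2
j=4: u_4=133/270 ∈ [3/8, 1/2) → index 2
j=5: u_5=163/270 ∈ [1/2, 5/8) → index 3
j=6: u_6=193/270 ∈ [2/3, 41/48) → index 5
j=7: u_7=223/270 ∈ [2/3, 41/48) → index 5
j=8: u_8=253/270 ∈ [11/12, 1) → index 8

0 0 1 2 2 3 5 5 8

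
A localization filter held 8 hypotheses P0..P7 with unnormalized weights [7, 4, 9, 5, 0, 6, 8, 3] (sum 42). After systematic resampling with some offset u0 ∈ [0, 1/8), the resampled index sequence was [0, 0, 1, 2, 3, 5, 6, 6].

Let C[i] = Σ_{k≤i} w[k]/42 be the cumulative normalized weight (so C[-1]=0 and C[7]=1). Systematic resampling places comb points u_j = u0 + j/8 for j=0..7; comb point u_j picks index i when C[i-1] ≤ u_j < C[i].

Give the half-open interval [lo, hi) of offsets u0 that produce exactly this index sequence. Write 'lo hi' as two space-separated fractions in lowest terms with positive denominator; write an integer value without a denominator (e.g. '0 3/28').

C = [1/6, 11/42, 10/21, 25/42, 25/42, 31/42, 13/14, 1]
j=0 picked index 0: u0 ∈ [0, 1/6)
j=1 picked index 0: u0 ∈ [-1/8, 1/24)
j=2 picked index 1: u0 ∈ [-1/12, 1/84)
j=3 picked index 2: u0 ∈ [-19/168, 17/168)
j=4 picked index 3: u0 ∈ [-1/42, 2/21)
j=5 picked index 5: u0 ∈ [-5/168, 19/168)
j=6 picked index 6: u0 ∈ [-1/84, 5/28)
j=7 picked index 6: u0 ∈ [-23/168, 3/56)
intersection: [0, 1/84)

0 1/84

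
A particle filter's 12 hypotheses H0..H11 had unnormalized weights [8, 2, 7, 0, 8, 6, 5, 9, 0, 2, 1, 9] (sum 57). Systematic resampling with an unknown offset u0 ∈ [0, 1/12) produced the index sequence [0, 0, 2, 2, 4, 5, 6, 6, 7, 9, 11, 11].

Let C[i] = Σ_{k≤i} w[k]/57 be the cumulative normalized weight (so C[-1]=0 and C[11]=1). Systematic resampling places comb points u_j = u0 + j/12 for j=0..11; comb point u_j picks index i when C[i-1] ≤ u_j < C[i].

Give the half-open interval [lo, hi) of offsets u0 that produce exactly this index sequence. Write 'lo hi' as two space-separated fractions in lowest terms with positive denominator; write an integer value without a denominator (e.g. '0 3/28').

5/114 11/228

C = [8/57, 10/57, 17/57, 17/57, 25/57, 31/57, 12/19, 15/19, 15/19, 47/57, 16/19, 1]
j=0 picked index 0: u0 ∈ [0, 8/57)
j=1 picked index 0: u0 ∈ [-1/12, 13/228)
j=2 picked index 2: u0 ∈ [1/114, 5/38)
j=3 picked index 2: u0 ∈ [-17/228, 11/228)
j=4 picked index 4: u0 ∈ [-2/57, 2/19)
j=5 picked index 5: u0 ∈ [5/228, 29/228)
j=6 picked index 6: u0 ∈ [5/114, 5/38)
j=7 picked index 6: u0 ∈ [-3/76, 11/228)
j=8 picked index 7: u0 ∈ [-2/57, 7/57)
j=9 picked index 9: u0 ∈ [3/76, 17/228)
j=10 picked index 11: u0 ∈ [1/114, 1/6)
j=11 picked index 11: u0 ∈ [-17/228, 1/12)
intersection: [5/114, 11/228)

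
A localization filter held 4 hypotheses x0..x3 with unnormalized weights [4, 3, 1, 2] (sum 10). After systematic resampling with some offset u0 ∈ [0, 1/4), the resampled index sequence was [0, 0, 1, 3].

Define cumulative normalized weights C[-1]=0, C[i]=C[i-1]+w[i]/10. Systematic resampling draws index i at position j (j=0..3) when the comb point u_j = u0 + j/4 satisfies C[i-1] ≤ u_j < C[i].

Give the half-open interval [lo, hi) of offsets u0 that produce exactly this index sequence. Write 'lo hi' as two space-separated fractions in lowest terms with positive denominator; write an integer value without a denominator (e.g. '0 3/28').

1/20 3/20

C = [2/5, 7/10, 4/5, 1]
j=0 picked index 0: u0 ∈ [0, 2/5)
j=1 picked index 0: u0 ∈ [-1/4, 3/20)
j=2 picked index 1: u0 ∈ [-1/10, 1/5)
j=3 picked index 3: u0 ∈ [1/20, 1/4)
intersection: [1/20, 3/20)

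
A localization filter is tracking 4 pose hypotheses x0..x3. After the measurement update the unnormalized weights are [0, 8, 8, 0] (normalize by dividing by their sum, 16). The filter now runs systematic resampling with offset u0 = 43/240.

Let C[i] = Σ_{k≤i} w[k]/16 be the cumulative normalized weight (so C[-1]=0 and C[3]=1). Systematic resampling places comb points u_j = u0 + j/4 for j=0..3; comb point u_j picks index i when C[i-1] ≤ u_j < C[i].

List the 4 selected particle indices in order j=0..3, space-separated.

C = [0, 1/2, 1, 1]
j=0: u_0=43/240 ∈ [0, 1/2) → index 1
j=1: u_1=103/240 ∈ [0, 1/2) → index 1
j=2: u_2=163/240 ∈ [1/2, 1) → index 2
j=3: u_3=223/240 ∈ [1/2, 1) → index 2

1 1 2 2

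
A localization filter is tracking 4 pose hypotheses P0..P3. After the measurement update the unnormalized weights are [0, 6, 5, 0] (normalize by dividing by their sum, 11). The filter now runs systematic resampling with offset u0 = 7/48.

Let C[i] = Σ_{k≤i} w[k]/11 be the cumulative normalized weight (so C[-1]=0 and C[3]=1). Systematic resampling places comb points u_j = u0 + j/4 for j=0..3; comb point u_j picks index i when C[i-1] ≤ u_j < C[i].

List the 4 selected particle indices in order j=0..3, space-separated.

C = [0, 6/11, 1, 1]
j=0: u_0=7/48 ∈ [0, 6/11) → index 1
j=1: u_1=19/48 ∈ [0, 6/11) → index 1
j=2: u_2=31/48 ∈ [6/11, 1) → index 2
j=3: u_3=43/48 ∈ [6/11, 1) → index 2

1 1 2 2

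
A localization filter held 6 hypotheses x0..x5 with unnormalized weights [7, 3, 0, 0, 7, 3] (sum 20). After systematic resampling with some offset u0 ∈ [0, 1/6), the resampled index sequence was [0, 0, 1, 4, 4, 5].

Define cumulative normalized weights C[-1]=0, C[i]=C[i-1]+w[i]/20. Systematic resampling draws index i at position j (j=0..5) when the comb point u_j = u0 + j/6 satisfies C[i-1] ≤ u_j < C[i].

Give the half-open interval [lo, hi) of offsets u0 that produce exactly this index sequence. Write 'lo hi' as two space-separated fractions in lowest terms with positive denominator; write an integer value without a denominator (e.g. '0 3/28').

1/60 1/6

C = [7/20, 1/2, 1/2, 1/2, 17/20, 1]
j=0 picked index 0: u0 ∈ [0, 7/20)
j=1 picked index 0: u0 ∈ [-1/6, 11/60)
j=2 picked index 1: u0 ∈ [1/60, 1/6)
j=3 picked index 4: u0 ∈ [0, 7/20)
j=4 picked index 4: u0 ∈ [-1/6, 11/60)
j=5 picked index 5: u0 ∈ [1/60, 1/6)
intersection: [1/60, 1/6)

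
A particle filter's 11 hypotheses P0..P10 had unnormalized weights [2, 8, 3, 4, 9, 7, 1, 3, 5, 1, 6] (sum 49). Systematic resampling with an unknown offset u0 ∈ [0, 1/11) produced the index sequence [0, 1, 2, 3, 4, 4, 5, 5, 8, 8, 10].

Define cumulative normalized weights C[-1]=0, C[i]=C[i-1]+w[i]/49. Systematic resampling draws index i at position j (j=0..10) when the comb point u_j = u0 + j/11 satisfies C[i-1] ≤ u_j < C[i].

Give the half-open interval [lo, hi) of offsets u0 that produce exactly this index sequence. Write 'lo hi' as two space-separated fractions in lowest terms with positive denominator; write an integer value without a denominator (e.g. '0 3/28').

C = [2/49, 10/49, 13/49, 17/49, 26/49, 33/49, 34/49, 37/49, 6/7, 43/49, 1]
j=0 picked index 0: u0 ∈ [0, 2/49)
j=1 picked index 1: u0 ∈ [-27/539, 61/539)
j=2 picked index 2: u0 ∈ [12/539, 45/539)
j=3 picked index 3: u0 ∈ [-4/539, 40/539)
j=4 picked index 4: u0 ∈ [-9/539, 90/539)
j=5 picked index 4: u0 ∈ [-58/539, 41/539)
j=6 picked index 5: u0 ∈ [-8/539, 69/539)
j=7 picked index 5: u0 ∈ [-57/539, 20/539)
j=8 picked index 8: u0 ∈ [15/539, 10/77)
j=9 picked index 8: u0 ∈ [-34/539, 3/77)
j=10 picked index 10: u0 ∈ [-17/539, 1/11)
intersection: [15/539, 20/539)

15/539 20/539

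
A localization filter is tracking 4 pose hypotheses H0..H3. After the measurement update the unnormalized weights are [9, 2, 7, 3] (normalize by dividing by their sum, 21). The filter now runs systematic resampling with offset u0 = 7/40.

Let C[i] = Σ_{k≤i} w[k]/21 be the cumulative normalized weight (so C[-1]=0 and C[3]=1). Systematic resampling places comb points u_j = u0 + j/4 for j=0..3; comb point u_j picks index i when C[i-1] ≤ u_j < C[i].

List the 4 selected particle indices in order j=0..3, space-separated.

0 0 2 3

C = [3/7, 11/21, 6/7, 1]
j=0: u_0=7/40 ∈ [0, 3/7) → index 0
j=1: u_1=17/40 ∈ [0, 3/7) → index 0
j=2: u_2=27/40 ∈ [11/21, 6/7) → index 2
j=3: u_3=37/40 ∈ [6/7, 1) → index 3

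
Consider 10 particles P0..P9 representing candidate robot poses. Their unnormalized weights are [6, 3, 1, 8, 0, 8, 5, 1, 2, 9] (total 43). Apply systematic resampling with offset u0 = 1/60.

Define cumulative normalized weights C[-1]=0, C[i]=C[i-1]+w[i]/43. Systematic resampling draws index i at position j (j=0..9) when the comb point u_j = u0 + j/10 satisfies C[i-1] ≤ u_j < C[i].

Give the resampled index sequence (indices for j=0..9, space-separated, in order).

C = [6/43, 9/43, 10/43, 18/43, 18/43, 26/43, 31/43, 32/43, 34/43, 1]
j=0: u_0=1/60 ∈ [0, 6/43) → index 0
j=1: u_1=7/60 ∈ [0, 6/43) → index 0
j=2: u_2=13/60 ∈ [9/43, 10/43) → index 2
j=3: u_3=19/60 ∈ [10/43, 18/43) → index 3
j=4: u_4=5/12 ∈ [10/43, 18/43) → index 3
j=5: u_5=31/60 ∈ [18/43, 26/43) → index 5
j=6: u_6=37/60 ∈ [26/43, 31/43) → index 6
j=7: u_7=43/60 ∈ [26/43, 31/43) → index 6
j=8: u_8=49/60 ∈ [34/43, 1) → index 9
j=9: u_9=11/12 ∈ [34/43, 1) → index 9

0 0 2 3 3 5 6 6 9 9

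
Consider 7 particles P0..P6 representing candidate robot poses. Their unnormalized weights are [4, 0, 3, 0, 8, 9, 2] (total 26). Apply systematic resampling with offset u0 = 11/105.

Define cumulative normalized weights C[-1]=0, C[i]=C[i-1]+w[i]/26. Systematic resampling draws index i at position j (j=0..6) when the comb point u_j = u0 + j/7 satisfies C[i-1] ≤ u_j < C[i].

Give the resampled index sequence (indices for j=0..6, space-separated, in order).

0 2 4 4 5 5 6

C = [2/13, 2/13, 7/26, 7/26, 15/26, 12/13, 1]
j=0: u_0=11/105 ∈ [0, 2/13) → index 0
j=1: u_1=26/105 ∈ [2/13, 7/26) → index 2
j=2: u_2=41/105 ∈ [7/26, 15/26) → index 4
j=3: u_3=8/15 ∈ [7/26, 15/26) → index 4
j=4: u_4=71/105 ∈ [15/26, 12/13) → index 5
j=5: u_5=86/105 ∈ [15/26, 12/13) → index 5
j=6: u_6=101/105 ∈ [12/13, 1) → index 6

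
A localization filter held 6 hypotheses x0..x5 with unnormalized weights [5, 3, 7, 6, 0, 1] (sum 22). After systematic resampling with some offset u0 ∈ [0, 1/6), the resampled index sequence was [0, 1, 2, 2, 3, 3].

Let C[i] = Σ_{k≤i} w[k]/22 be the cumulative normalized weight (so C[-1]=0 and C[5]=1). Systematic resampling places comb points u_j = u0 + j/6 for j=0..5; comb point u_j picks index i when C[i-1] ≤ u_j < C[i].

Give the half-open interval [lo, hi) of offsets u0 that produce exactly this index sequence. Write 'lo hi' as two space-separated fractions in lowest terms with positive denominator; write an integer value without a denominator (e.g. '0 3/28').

2/33 4/33

C = [5/22, 4/11, 15/22, 21/22, 21/22, 1]
j=0 picked index 0: u0 ∈ [0, 5/22)
j=1 picked index 1: u0 ∈ [2/33, 13/66)
j=2 picked index 2: u0 ∈ [1/33, 23/66)
j=3 picked index 2: u0 ∈ [-3/22, 2/11)
j=4 picked index 3: u0 ∈ [1/66, 19/66)
j=5 picked index 3: u0 ∈ [-5/33, 4/33)
intersection: [2/33, 4/33)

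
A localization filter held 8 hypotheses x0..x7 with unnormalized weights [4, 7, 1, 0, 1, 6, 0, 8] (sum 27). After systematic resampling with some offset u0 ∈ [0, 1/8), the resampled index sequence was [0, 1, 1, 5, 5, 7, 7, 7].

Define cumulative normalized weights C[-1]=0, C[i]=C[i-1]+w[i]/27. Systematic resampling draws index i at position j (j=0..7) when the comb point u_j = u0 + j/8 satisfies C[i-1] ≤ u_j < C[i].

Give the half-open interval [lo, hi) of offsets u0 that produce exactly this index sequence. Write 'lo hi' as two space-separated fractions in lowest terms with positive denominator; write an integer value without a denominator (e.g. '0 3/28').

C = [4/27, 11/27, 4/9, 4/9, 13/27, 19/27, 19/27, 1]
j=0 picked index 0: u0 ∈ [0, 4/27)
j=1 picked index 1: u0 ∈ [5/216, 61/216)
j=2 picked index 1: u0 ∈ [-11/108, 17/108)
j=3 picked index 5: u0 ∈ [23/216, 71/216)
j=4 picked index 5: u0 ∈ [-1/54, 11/54)
j=5 picked index 7: u0 ∈ [17/216, 3/8)
j=6 picked index 7: u0 ∈ [-5/108, 1/4)
j=7 picked index 7: u0 ∈ [-37/216, 1/8)
intersection: [23/216, 1/8)

23/216 1/8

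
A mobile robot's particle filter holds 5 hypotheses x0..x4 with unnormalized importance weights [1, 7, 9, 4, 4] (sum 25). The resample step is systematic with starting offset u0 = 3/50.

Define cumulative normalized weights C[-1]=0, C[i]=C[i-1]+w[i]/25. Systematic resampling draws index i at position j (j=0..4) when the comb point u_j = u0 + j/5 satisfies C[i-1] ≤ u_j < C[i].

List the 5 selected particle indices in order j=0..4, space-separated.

C = [1/25, 8/25, 17/25, 21/25, 1]
j=0: u_0=3/50 ∈ [1/25, 8/25) → index 1
j=1: u_1=13/50 ∈ [1/25, 8/25) → index 1
j=2: u_2=23/50 ∈ [8/25, 17/25) → index 2
j=3: u_3=33/50 ∈ [8/25, 17/25) → index 2
j=4: u_4=43/50 ∈ [21/25, 1) → index 4

1 1 2 2 4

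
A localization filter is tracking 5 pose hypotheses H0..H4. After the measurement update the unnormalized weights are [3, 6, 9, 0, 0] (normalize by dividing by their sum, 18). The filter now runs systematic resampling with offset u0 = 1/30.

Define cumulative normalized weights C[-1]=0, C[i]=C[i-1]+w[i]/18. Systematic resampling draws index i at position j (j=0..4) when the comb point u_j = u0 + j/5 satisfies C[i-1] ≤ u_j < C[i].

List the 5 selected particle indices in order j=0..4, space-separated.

C = [1/6, 1/2, 1, 1, 1]
j=0: u_0=1/30 ∈ [0, 1/6) → index 0
j=1: u_1=7/30 ∈ [1/6, 1/2) → index 1
j=2: u_2=13/30 ∈ [1/6, 1/2) → index 1
j=3: u_3=19/30 ∈ [1/2, 1) → index 2
j=4: u_4=5/6 ∈ [1/2, 1) → index 2

0 1 1 2 2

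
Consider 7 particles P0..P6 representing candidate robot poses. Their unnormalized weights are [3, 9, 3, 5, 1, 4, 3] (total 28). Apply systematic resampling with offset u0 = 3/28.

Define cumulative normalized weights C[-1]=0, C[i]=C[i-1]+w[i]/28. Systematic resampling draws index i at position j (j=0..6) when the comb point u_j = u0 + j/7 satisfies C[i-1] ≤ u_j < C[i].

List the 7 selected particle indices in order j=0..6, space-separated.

1 1 1 3 3 5 6

C = [3/28, 3/7, 15/28, 5/7, 3/4, 25/28, 1]
j=0: u_0=3/28 ∈ [3/28, 3/7) → index 1
j=1: u_1=1/4 ∈ [3/28, 3/7) → index 1
j=2: u_2=11/28 ∈ [3/28, 3/7) → index 1
j=3: u_3=15/28 ∈ [15/28, 5/7) → index 3
j=4: u_4=19/28 ∈ [15/28, 5/7) → index 3
j=5: u_5=23/28 ∈ [3/4, 25/28) → index 5
j=6: u_6=27/28 ∈ [25/28, 1) → index 6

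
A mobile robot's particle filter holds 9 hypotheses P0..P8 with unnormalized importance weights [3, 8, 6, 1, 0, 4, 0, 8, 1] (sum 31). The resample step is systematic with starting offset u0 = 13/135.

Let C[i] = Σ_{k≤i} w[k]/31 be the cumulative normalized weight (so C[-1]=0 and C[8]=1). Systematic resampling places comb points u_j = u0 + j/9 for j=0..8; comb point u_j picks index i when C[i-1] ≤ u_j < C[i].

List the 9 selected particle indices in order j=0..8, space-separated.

0 1 1 2 2 5 7 7 8

C = [3/31, 11/31, 17/31, 18/31, 18/31, 22/31, 22/31, 30/31, 1]
j=0: u_0=13/135 ∈ [0, 3/31) → index 0
j=1: u_1=28/135 ∈ [3/31, 11/31) → index 1
j=2: u_2=43/135 ∈ [3/31, 11/31) → index 1
j=3: u_3=58/135 ∈ [11/31, 17/31) → index 2
j=4: u_4=73/135 ∈ [11/31, 17/31) → index 2
j=5: u_5=88/135 ∈ [18/31, 22/31) → index 5
j=6: u_6=103/135 ∈ [22/31, 30/31) → index 7
j=7: u_7=118/135 ∈ [22/31, 30/31) → index 7
j=8: u_8=133/135 ∈ [30/31, 1) → index 8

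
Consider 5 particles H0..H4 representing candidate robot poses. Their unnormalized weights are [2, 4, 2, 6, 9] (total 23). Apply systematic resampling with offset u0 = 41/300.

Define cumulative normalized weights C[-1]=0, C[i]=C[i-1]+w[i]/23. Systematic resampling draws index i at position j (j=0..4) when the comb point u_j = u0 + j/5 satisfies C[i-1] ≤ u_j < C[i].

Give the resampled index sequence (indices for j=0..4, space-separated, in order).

1 2 3 4 4

C = [2/23, 6/23, 8/23, 14/23, 1]
j=0: u_0=41/300 ∈ [2/23, 6/23) → index 1
j=1: u_1=101/300 ∈ [6/23, 8/23) → index 2
j=2: u_2=161/300 ∈ [8/23, 14/23) → index 3
j=3: u_3=221/300 ∈ [14/23, 1) → index 4
j=4: u_4=281/300 ∈ [14/23, 1) → index 4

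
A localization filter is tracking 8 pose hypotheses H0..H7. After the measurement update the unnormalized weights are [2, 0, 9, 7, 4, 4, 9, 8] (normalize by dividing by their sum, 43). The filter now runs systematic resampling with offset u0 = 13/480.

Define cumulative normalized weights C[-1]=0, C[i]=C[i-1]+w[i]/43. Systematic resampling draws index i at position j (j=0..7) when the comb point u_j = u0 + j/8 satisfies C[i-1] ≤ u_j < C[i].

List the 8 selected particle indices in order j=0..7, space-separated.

C = [2/43, 2/43, 11/43, 18/43, 22/43, 26/43, 35/43, 1]
j=0: u_0=13/480 ∈ [0, 2/43) → index 0
j=1: u_1=73/480 ∈ [2/43, 11/43) → index 2
j=2: u_2=133/480 ∈ [11/43, 18/43) → index 3
j=3: u_3=193/480 ∈ [11/43, 18/43) → index 3
j=4: u_4=253/480 ∈ [22/43, 26/43) → index 5
j=5: u_5=313/480 ∈ [26/43, 35/43) → index 6
j=6: u_6=373/480 ∈ [26/43, 35/43) → index 6
j=7: u_7=433/480 ∈ [35/43, 1) → index 7

0 2 3 3 5 6 6 7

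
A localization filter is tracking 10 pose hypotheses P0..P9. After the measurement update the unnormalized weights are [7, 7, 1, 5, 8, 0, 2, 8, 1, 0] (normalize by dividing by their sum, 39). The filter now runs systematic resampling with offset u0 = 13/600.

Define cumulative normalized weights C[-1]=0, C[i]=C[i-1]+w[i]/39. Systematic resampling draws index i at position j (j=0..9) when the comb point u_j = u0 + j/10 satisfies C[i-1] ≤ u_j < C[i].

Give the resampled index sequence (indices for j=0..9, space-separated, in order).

0 0 1 1 3 4 4 6 7 7

C = [7/39, 14/39, 5/13, 20/39, 28/39, 28/39, 10/13, 38/39, 1, 1]
j=0: u_0=13/600 ∈ [0, 7/39) → index 0
j=1: u_1=73/600 ∈ [0, 7/39) → index 0
j=2: u_2=133/600 ∈ [7/39, 14/39) → index 1
j=3: u_3=193/600 ∈ [7/39, 14/39) → index 1
j=4: u_4=253/600 ∈ [5/13, 20/39) → index 3
j=5: u_5=313/600 ∈ [20/39, 28/39) → index 4
j=6: u_6=373/600 ∈ [20/39, 28/39) → index 4
j=7: u_7=433/600 ∈ [28/39, 10/13) → index 6
j=8: u_8=493/600 ∈ [10/13, 38/39) → index 7
j=9: u_9=553/600 ∈ [10/13, 38/39) → index 7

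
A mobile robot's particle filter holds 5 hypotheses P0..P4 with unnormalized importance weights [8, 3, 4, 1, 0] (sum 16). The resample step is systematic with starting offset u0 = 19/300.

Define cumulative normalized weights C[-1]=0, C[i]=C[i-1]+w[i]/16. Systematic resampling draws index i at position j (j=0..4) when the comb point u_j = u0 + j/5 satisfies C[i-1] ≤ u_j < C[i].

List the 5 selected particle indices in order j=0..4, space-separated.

0 0 0 1 2

C = [1/2, 11/16, 15/16, 1, 1]
j=0: u_0=19/300 ∈ [0, 1/2) → index 0
j=1: u_1=79/300 ∈ [0, 1/2) → index 0
j=2: u_2=139/300 ∈ [0, 1/2) → index 0
j=3: u_3=199/300 ∈ [1/2, 11/16) → index 1
j=4: u_4=259/300 ∈ [11/16, 15/16) → index 2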